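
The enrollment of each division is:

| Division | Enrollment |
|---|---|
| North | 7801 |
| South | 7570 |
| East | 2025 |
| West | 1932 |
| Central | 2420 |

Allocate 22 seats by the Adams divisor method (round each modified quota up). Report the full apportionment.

North=8, South=7, East=2, West=2, Central=3

Standard divisor 21748/22 ≈ 988.545; standard quotas: North 7.891, South 7.658, East 2.048, West 1.954, Central 2.448.
Rounding up gives 8, 8, 3, 2, 3 = 24 seats, so the divisor must be adjusted.
With modified divisor 1100: modified quotas North 7.092, South 6.882, East 1.841, West 1.756, Central 2.200.
Rounding up: North 8, South 7, East 2, West 2, Central 3 (total 22).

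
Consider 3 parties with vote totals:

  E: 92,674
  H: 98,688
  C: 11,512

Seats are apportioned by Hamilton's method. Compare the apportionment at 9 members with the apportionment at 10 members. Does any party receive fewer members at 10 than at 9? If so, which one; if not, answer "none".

At 9 seats: E 4, H 4, C 1.
At 10 seats: E 5, H 5, C 0.
C drops from 1 to 0.

C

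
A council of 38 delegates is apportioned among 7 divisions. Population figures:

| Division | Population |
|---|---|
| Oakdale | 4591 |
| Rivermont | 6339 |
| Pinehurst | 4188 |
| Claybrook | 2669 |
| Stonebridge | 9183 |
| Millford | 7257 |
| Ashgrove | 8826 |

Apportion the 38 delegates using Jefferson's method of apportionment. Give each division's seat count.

Oakdale 4, Rivermont 6, Pinehurst 4, Claybrook 2, Stonebridge 8, Millford 6, Ashgrove 8

Standard divisor 43053/38 ≈ 1132.974; standard quotas: Oakdale 4.052, Rivermont 5.595, Pinehurst 3.696, Claybrook 2.356, Stonebridge 8.105, Millford 6.405, Ashgrove 7.790.
Rounding down gives 4, 5, 3, 2, 8, 6, 7 = 35 seats, so the divisor must be adjusted.
With modified divisor 1040: modified quotas Oakdale 4.414, Rivermont 6.095, Pinehurst 4.027, Claybrook 2.566, Stonebridge 8.830, Millford 6.978, Ashgrove 8.487.
Rounding down: Oakdale 4, Rivermont 6, Pinehurst 4, Claybrook 2, Stonebridge 8, Millford 6, Ashgrove 8 (total 38).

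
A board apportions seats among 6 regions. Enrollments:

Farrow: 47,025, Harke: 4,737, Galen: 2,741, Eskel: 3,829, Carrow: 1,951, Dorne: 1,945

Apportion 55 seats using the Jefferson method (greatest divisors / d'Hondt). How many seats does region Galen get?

Standard divisor 62228/55 ≈ 1131.418; standard quotas: Farrow 41.563, Harke 4.187, Galen 2.423, Eskel 3.384, Carrow 1.724, Dorne 1.719.
Rounding down gives 41, 4, 2, 3, 1, 1 = 52 seats, so the divisor must be adjusted.
With modified divisor 1060: modified quotas Farrow 44.363, Harke 4.469, Galen 2.586, Eskel 3.612, Carrow 1.841, Dorne 1.835.
Rounding down: Farrow 44, Harke 4, Galen 2, Eskel 3, Carrow 1, Dorne 1 (total 55).
Galen receives 2.

2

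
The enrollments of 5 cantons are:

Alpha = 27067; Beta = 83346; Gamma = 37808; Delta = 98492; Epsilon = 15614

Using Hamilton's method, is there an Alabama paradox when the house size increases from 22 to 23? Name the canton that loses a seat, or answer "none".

At 22 seats: Alpha 2, Beta 7, Gamma 3, Delta 8, Epsilon 2.
At 23 seats: Alpha 3, Beta 7, Gamma 3, Delta 9, Epsilon 1.
Epsilon drops from 2 to 1.

Epsilon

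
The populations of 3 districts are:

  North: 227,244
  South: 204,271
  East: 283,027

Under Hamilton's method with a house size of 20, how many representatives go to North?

Standard divisor: 714542 ÷ 20 ≈ 35727.1.
Standard quotas: North 6.3605, South 5.7175, East 7.9219.
Lower quotas: North 6, South 5, East 7 (sum 18, leaving 2 seats).
Remainders in descending order: East 0.9219, South 0.7175, North 0.3605.
Largest remainders: East, South receive the extra seats.
North receives 6.

6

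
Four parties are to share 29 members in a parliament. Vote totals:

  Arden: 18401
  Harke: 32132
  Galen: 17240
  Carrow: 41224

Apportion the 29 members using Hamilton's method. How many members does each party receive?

Total 108997; standard divisor 108997/29 ≈ 3758.517.
Standard quotas: Arden 4.8958, Harke 8.5491, Galen 4.5869, Carrow 10.9682.
Lower quotas: Arden 4, Harke 8, Galen 4, Carrow 10 (sum 26, leaving 3 seats).
Remainders in descending order: Carrow 0.9682, Arden 0.8958, Galen 0.5869, Harke 0.5491.
The surplus seats go to Carrow, Arden, Galen.

Arden: 5; Harke: 8; Galen: 5; Carrow: 11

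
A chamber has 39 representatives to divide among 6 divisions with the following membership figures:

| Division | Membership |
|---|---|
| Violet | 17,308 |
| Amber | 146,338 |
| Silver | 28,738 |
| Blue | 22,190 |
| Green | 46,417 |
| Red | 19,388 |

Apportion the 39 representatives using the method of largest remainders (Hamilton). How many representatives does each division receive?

Violet 2, Amber 20, Silver 4, Blue 3, Green 7, Red 3

Total 280379; standard divisor 280379/39 ≈ 7189.205.
Standard quotas: Violet 2.4075, Amber 20.3552, Silver 3.9974, Blue 3.0866, Green 6.4565, Red 2.6968.
Lower quotas: Violet 2, Amber 20, Silver 3, Blue 3, Green 6, Red 2 (sum 36, leaving 3 seats).
Remainders in descending order: Silver 0.9974, Red 0.6968, Green 0.4565, Violet 0.4075, Amber 0.3552, Blue 0.0866.
The surplus seats go to Silver, Red, Green.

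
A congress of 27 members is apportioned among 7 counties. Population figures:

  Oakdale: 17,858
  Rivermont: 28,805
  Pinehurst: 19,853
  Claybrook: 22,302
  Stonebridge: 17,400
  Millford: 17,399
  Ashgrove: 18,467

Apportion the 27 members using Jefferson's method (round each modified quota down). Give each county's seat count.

Standard divisor 142084/27 ≈ 5262.37; standard quotas: Oakdale 3.394, Rivermont 5.474, Pinehurst 3.773, Claybrook 4.238, Stonebridge 3.306, Millford 3.306, Ashgrove 3.509.
Rounding down gives 3, 5, 3, 4, 3, 3, 3 = 24 seats, so the divisor must be adjusted.
With modified divisor 4500: modified quotas Oakdale 3.968, Rivermont 6.401, Pinehurst 4.412, Claybrook 4.956, Stonebridge 3.867, Millford 3.866, Ashgrove 4.104.
Rounding down: Oakdale 3, Rivermont 6, Pinehurst 4, Claybrook 4, Stonebridge 3, Millford 3, Ashgrove 4 (total 27).

Oakdale 3, Rivermont 6, Pinehurst 4, Claybrook 4, Stonebridge 3, Millford 3, Ashgrove 4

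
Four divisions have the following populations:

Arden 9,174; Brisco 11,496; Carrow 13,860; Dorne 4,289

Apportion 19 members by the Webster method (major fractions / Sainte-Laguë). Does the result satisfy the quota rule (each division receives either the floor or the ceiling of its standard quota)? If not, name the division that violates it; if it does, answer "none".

Standard quotas: Arden 4.490, Brisco 5.627, Carrow 6.784, Dorne 2.099.
Webster allocation: Arden 4, Brisco 6, Carrow 7, Dorne 2.
Every allocation lies between the lower and upper quota.

none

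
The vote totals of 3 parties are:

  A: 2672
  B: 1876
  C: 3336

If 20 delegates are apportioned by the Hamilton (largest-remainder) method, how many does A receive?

7

Total 7884; standard divisor 7884/20 ≈ 394.2.
Standard quotas: A 6.778, B 4.759, C 8.463.
Lower quotas: A 6, B 4, C 8 (sum 18, leaving 2 seats).
Remainders in descending order: A 0.778, B 0.759, C 0.463.
The surplus seats go to A, B.
A receives 7.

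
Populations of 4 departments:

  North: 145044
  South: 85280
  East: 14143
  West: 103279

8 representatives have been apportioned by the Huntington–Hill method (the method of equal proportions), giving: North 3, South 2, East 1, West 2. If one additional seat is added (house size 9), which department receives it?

West

Priority for the next seat is population ÷ (√(s·(s+1))).
Priorities: North 41870.596, South 34815.414, East 10000.611, West 42163.475.
Highest priority: West.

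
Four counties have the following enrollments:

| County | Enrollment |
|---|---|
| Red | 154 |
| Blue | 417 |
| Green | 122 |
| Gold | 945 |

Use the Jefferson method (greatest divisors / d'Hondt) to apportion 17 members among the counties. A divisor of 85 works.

Red=1, Blue=4, Green=1, Gold=11

With modified divisor 85: modified quotas Red 1.812, Blue 4.906, Green 1.435, Gold 11.118.
Rounding down: Red 1, Blue 4, Green 1, Gold 11 (total 17).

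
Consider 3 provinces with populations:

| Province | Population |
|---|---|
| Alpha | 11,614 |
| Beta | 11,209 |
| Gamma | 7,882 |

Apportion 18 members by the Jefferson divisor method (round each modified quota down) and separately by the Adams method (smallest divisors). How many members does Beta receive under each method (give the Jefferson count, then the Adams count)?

7 and 6

Jefferson: Alpha 7, Beta 7, Gamma 4.
Adams: Alpha 7, Beta 6, Gamma 5.
Beta gets 7 under Jefferson and 6 under Adams.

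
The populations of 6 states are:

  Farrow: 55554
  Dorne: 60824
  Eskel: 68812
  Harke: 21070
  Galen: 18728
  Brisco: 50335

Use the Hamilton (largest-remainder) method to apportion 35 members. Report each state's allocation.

Farrow=7, Dorne=8, Eskel=9, Harke=3, Galen=2, Brisco=6

Total 275323; standard divisor 275323/35 ≈ 7866.371.
Standard quotas: Farrow 7.0622, Dorne 7.7322, Eskel 8.7476, Harke 2.6785, Galen 2.3808, Brisco 6.3988.
Lower quotas: Farrow 7, Dorne 7, Eskel 8, Harke 2, Galen 2, Brisco 6 (sum 32, leaving 3 seats).
Remainders in descending order: Eskel 0.7476, Dorne 0.7322, Harke 0.6785, Brisco 0.3988, Galen 0.3808, Farrow 0.0622.
Largest remainders: Eskel, Dorne, Harke receive the extra seats.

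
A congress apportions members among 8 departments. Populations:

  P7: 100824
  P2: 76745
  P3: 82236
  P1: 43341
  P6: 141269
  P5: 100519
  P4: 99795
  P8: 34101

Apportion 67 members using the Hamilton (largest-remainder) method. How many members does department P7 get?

10

The standard divisor is 678830/67 ≈ 10131.791.
Standard quotas: P7 9.9513, P2 7.5747, P3 8.1166, P1 4.2777, P6 13.9431, P5 9.9211, P4 9.8497, P8 3.3657.
Lower quotas: P7 9, P2 7, P3 8, P1 4, P6 13, P5 9, P4 9, P8 3 (sum 62, leaving 5 seats).
Remainders in descending order: P7 0.9513, P6 0.9431, P5 0.9211, P4 0.8497, P2 0.5747, P8 0.3657, P1 0.2777, P3 0.1166.
The surplus seats go to P7, P6, P5, P4, P2.
P7 receives 10.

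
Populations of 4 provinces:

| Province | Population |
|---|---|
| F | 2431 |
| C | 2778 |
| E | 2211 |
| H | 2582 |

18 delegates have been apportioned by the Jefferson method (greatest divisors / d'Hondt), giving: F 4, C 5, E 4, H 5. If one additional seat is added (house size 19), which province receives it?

F

Priority for the next seat is population ÷ (current seats + 1).
Priorities: F 486.200, C 463.000, E 442.200, H 430.333.
Highest priority: F.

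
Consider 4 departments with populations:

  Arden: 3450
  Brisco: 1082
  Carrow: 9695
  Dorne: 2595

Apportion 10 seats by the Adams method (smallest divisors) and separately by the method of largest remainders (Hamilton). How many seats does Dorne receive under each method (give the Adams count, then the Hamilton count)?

Adams: Arden 2, Brisco 1, Carrow 5, Dorne 2.
Hamilton: Arden 2, Brisco 1, Carrow 6, Dorne 1.
Dorne gets 2 under Adams and 1 under Hamilton.

2 and 1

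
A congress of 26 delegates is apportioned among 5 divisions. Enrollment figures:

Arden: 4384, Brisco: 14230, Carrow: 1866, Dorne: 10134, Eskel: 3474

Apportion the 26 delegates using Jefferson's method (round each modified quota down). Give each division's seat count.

Standard divisor 34088/26 ≈ 1311.077; standard quotas: Arden 3.344, Brisco 10.854, Carrow 1.423, Dorne 7.730, Eskel 2.650.
Rounding down gives 3, 10, 1, 7, 2 = 23 seats, so the divisor must be adjusted.
With modified divisor 1170: modified quotas Arden 3.747, Brisco 12.162, Carrow 1.595, Dorne 8.662, Eskel 2.969.
Rounding down: Arden 3, Brisco 12, Carrow 1, Dorne 8, Eskel 2 (total 26).

Arden 3, Brisco 12, Carrow 1, Dorne 8, Eskel 2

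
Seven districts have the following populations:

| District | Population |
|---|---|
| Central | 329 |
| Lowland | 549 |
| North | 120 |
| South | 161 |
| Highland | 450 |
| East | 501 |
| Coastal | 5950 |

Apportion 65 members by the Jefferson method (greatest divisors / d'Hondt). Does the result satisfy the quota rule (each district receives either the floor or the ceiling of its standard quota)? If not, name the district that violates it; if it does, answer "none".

Coastal

Standard quotas: Central 2.653, Lowland 4.427, North 0.968, South 1.298, Highland 3.629, East 4.040, Coastal 47.984.
Jefferson allocation: Central 2, Lowland 4, North 1, South 1, Highland 3, East 4, Coastal 50.
Coastal has quota 47.984 (lower 47, upper 48) but receives 50 — outside the quota interval.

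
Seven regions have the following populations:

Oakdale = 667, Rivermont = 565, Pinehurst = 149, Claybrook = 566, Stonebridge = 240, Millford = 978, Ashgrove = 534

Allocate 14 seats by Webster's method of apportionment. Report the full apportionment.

Oakdale: 2, Rivermont: 2, Pinehurst: 1, Claybrook: 2, Stonebridge: 1, Millford: 4, Ashgrove: 2

Standard divisor 3699/14 ≈ 264.214; standard quotas: Oakdale 2.524, Rivermont 2.138, Pinehurst 0.564, Claybrook 2.142, Stonebridge 0.908, Millford 3.702, Ashgrove 2.021.
Rounding to the nearest integer gives 3, 2, 1, 2, 1, 4, 2 = 15 seats, so the divisor must be adjusted.
With modified divisor 270: modified quotas Oakdale 2.470, Rivermont 2.093, Pinehurst 0.552, Claybrook 2.096, Stonebridge 0.889, Millford 3.622, Ashgrove 1.978.
Rounding to the nearest integer: Oakdale 2, Rivermont 2, Pinehurst 1, Claybrook 2, Stonebridge 1, Millford 4, Ashgrove 2 (total 14).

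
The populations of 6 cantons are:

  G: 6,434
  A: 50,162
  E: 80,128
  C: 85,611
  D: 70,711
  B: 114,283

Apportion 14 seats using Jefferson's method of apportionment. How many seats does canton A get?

Standard divisor 407329/14 ≈ 29094.929; standard quotas: G 0.221, A 1.724, E 2.754, C 2.942, D 2.430, B 3.928.
Rounding down gives 0, 1, 2, 2, 2, 3 = 10 seats, so the divisor must be adjusted.
With modified divisor 24300: modified quotas G 0.265, A 2.064, E 3.297, C 3.523, D 2.910, B 4.703.
Rounding down: G 0, A 2, E 3, C 3, D 2, B 4 (total 14).
A receives 2.

2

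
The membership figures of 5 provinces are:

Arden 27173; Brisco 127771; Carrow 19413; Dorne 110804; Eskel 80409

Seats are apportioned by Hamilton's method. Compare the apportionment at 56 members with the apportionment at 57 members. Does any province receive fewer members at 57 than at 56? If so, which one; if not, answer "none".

none

At 56 seats: Arden 4, Brisco 20, Carrow 3, Dorne 17, Eskel 12.
At 57 seats: Arden 4, Brisco 20, Carrow 3, Dorne 17, Eskel 13.
No province's allocation decreased.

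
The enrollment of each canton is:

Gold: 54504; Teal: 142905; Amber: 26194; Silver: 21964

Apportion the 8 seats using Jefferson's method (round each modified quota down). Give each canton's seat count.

Gold 2; Teal 5; Amber 1; Silver 0

Standard divisor 245567/8 ≈ 30695.875; standard quotas: Gold 1.776, Teal 4.656, Amber 0.853, Silver 0.716.
Rounding down gives 1, 4, 0, 0 = 5 seats, so the divisor must be adjusted.
With modified divisor 25000: modified quotas Gold 2.180, Teal 5.716, Amber 1.048, Silver 0.879.
Rounding down: Gold 2, Teal 5, Amber 1, Silver 0 (total 8).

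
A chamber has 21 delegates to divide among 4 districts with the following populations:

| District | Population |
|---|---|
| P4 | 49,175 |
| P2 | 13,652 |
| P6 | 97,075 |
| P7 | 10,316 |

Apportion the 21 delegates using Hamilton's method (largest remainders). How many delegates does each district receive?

Total 170218; standard divisor 170218/21 ≈ 8105.619.
Standard quotas: P4 6.0668, P2 1.6843, P6 11.9763, P7 1.2727.
Lower quotas: P4 6, P2 1, P6 11, P7 1 (sum 19, leaving 2 seats).
Remainders in descending order: P6 0.9763, P2 0.6843, P7 0.2727, P4 0.0668.
Largest remainders: P6, P2 receive the extra seats.

P4: 6; P2: 2; P6: 12; P7: 1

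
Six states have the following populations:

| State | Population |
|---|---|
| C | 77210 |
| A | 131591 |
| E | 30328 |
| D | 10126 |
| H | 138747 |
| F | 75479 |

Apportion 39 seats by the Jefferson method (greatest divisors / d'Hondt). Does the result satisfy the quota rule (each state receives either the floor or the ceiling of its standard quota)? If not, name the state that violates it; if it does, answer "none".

Standard quotas: C 6.497, A 11.073, E 2.552, D 0.852, H 11.675, F 6.351.
Jefferson allocation: C 7, A 12, E 2, D 0, H 12, F 6.
Every allocation lies between the lower and upper quota.

none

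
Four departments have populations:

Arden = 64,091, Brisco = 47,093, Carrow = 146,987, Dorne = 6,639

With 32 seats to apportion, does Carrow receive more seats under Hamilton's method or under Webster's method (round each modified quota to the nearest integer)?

Hamilton: Arden 8, Brisco 5, Carrow 18, Dorne 1.
Webster: Arden 8, Brisco 6, Carrow 17, Dorne 1.
Carrow gets 18 under Hamilton and 17 under Webster.

Hamilton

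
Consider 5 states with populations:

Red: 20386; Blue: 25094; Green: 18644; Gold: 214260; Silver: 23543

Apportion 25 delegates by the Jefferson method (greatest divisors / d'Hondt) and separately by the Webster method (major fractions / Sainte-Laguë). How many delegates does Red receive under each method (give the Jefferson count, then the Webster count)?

Jefferson: Red 1, Blue 2, Green 1, Gold 19, Silver 2.
Webster: Red 2, Blue 2, Green 2, Gold 17, Silver 2.
Red gets 1 under Jefferson and 2 under Webster.

1 and 2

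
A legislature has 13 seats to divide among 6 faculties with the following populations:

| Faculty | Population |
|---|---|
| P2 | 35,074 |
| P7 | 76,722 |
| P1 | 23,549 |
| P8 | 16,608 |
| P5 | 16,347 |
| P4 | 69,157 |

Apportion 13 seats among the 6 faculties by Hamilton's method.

Total 237457; standard divisor 237457/13 ≈ 18265.923.
Standard quotas: P2 1.9202, P7 4.2003, P1 1.2892, P8 0.9092, P5 0.8949, P4 3.7861.
Lower quotas: P2 1, P7 4, P1 1, P8 0, P5 0, P4 3 (sum 9, leaving 4 seats).
Remainders in descending order: P2 0.9202, P8 0.9092, P5 0.8949, P4 0.7861, P1 0.2892, P7 0.2003.
The surplus seats go to P2, P8, P5, P4.

P2 2, P7 4, P1 1, P8 1, P5 1, P4 4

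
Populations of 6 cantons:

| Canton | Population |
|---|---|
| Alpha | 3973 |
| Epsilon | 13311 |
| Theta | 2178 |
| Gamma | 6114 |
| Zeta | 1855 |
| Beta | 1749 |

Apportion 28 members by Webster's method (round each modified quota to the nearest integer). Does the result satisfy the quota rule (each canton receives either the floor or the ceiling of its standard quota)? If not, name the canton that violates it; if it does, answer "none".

none

Standard quotas: Alpha 3.812, Epsilon 12.773, Theta 2.090, Gamma 5.867, Zeta 1.780, Beta 1.678.
Webster allocation: Alpha 4, Epsilon 12, Theta 2, Gamma 6, Zeta 2, Beta 2.
Every allocation lies between the lower and upper quota.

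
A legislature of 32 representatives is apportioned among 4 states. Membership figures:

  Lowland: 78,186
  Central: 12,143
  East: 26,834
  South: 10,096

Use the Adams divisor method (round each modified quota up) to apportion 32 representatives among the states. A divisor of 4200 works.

Lowland=19; Central=3; East=7; South=3

With modified divisor 4200: modified quotas Lowland 18.616, Central 2.891, East 6.389, South 2.404.
Rounding up: Lowland 19, Central 3, East 7, South 3 (total 32).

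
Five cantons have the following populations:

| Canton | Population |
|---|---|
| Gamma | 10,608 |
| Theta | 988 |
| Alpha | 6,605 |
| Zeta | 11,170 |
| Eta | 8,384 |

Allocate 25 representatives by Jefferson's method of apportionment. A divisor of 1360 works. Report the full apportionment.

With modified divisor 1360: modified quotas Gamma 7.800, Theta 0.726, Alpha 4.857, Zeta 8.213, Eta 6.165.
Rounding down: Gamma 7, Theta 0, Alpha 4, Zeta 8, Eta 6 (total 25).

Gamma 7, Theta 0, Alpha 4, Zeta 8, Eta 6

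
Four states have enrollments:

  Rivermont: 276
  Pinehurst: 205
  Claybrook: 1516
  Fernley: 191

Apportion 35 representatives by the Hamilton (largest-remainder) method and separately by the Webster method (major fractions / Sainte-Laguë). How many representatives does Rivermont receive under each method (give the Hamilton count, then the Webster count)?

Hamilton: Rivermont 5, Pinehurst 3, Claybrook 24, Fernley 3.
Webster: Rivermont 4, Pinehurst 3, Claybrook 25, Fernley 3.
Rivermont gets 5 under Hamilton and 4 under Webster.

5 and 4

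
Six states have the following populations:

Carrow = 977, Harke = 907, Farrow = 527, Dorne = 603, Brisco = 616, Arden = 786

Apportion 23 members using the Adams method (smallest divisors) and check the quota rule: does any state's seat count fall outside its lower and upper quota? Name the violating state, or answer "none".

none

Standard quotas: Carrow 5.089, Harke 4.724, Farrow 2.745, Dorne 3.141, Brisco 3.208, Arden 4.094.
Adams allocation: Carrow 5, Harke 5, Farrow 3, Dorne 3, Brisco 3, Arden 4.
Every allocation lies between the lower and upper quota.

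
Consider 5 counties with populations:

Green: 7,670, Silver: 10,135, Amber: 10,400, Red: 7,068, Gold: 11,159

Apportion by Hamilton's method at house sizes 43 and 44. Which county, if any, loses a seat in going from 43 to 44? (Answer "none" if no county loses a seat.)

At 43 seats: Green 7, Silver 9, Amber 10, Red 7, Gold 10.
At 44 seats: Green 7, Silver 10, Amber 10, Red 7, Gold 10.
No county's allocation decreased.

none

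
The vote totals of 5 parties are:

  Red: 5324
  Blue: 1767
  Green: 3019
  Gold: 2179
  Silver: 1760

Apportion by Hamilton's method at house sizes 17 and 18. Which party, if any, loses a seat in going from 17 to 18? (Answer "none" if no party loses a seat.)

none

At 17 seats: Red 6, Blue 2, Green 4, Gold 3, Silver 2.
At 18 seats: Red 7, Blue 2, Green 4, Gold 3, Silver 2.
No party's allocation decreased.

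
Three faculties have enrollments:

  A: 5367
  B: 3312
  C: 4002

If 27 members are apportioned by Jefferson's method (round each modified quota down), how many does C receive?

8

Standard divisor 12681/27 ≈ 469.667; standard quotas: A 11.427, B 7.052, C 8.521.
Rounding down gives 11, 7, 8 = 26 seats, so the divisor must be adjusted.
With modified divisor 446: modified quotas A 12.034, B 7.426, C 8.973.
Rounding down: A 12, B 7, C 8 (total 27).
C receives 8.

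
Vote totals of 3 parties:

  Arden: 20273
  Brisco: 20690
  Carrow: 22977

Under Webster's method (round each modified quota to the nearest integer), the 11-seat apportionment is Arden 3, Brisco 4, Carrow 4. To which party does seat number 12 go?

Priority for the next seat is population ÷ (current seats + 0.5).
Priorities: Arden 5792.286, Brisco 4597.778, Carrow 5106.000.
Highest priority: Arden.

Arden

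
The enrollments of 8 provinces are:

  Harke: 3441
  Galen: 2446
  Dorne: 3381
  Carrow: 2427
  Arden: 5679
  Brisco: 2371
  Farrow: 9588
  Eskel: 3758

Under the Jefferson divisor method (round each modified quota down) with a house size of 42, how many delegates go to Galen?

Standard divisor 33091/42 ≈ 787.881; standard quotas: Harke 4.367, Galen 3.105, Dorne 4.291, Carrow 3.080, Arden 7.208, Brisco 3.009, Farrow 12.169, Eskel 4.770.
Rounding down gives 4, 3, 4, 3, 7, 3, 12, 4 = 40 seats, so the divisor must be adjusted.
With modified divisor 720: modified quotas Harke 4.779, Galen 3.397, Dorne 4.696, Carrow 3.371, Arden 7.888, Brisco 3.293, Farrow 13.317, Eskel 5.219.
Rounding down: Harke 4, Galen 3, Dorne 4, Carrow 3, Arden 7, Brisco 3, Farrow 13, Eskel 5 (total 42).
Galen receives 3.

3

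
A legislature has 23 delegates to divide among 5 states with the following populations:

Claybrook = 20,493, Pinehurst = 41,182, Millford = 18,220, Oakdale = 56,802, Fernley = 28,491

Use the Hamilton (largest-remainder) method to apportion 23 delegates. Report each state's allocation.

The standard divisor is 165188/23 ≈ 7182.087.
Standard quotas: Claybrook 2.8533, Pinehurst 5.7340, Millford 2.5369, Oakdale 7.9088, Fernley 3.9670.
Lower quotas: Claybrook 2, Pinehurst 5, Millford 2, Oakdale 7, Fernley 3 (sum 19, leaving 4 seats).
Remainders in descending order: Fernley 0.9670, Oakdale 0.9088, Claybrook 0.8533, Pinehurst 0.7340, Millford 0.5369.
The surplus seats go to Fernley, Oakdale, Claybrook, Pinehurst.

Claybrook 3, Pinehurst 6, Millford 2, Oakdale 8, Fernley 4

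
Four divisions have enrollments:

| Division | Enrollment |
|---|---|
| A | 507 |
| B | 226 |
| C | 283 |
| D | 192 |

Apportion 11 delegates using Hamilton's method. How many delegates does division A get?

5

Standard divisor: 1208 ÷ 11 ≈ 109.818.
Standard quotas: A 4.617, B 2.058, C 2.577, D 1.748.
Lower quotas: A 4, B 2, C 2, D 1 (sum 9, leaving 2 seats).
Remainders in descending order: D 0.748, A 0.617, C 0.577, B 0.058.
Largest remainders: D, A receive the extra seats.
A receives 5.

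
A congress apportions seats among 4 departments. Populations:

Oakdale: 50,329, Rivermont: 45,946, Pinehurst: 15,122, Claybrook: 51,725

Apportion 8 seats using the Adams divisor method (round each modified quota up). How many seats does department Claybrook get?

Standard divisor 163122/8 ≈ 20390.25; standard quotas: Oakdale 2.468, Rivermont 2.253, Pinehurst 0.742, Claybrook 2.537.
Rounding up gives 3, 3, 1, 3 = 10 seats, so the divisor must be adjusted.
With modified divisor 25500: modified quotas Oakdale 1.974, Rivermont 1.802, Pinehurst 0.593, Claybrook 2.028.
Rounding up: Oakdale 2, Rivermont 2, Pinehurst 1, Claybrook 3 (total 8).
Claybrook receives 3.

3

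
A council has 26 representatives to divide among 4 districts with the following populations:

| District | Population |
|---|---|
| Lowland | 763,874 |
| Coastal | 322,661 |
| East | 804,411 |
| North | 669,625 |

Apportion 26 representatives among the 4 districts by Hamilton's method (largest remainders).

Lowland 8, Coastal 3, East 8, North 7

Standard divisor: 2560571 ÷ 26 ≈ 98483.5.
Standard quotas: Lowland 7.7564, Coastal 3.2763, East 8.1680, North 6.7994.
Lower quotas: Lowland 7, Coastal 3, East 8, North 6 (sum 24, leaving 2 seats).
Remainders in descending order: North 0.7994, Lowland 0.7564, Coastal 0.2763, East 0.1680.
The surplus seats go to North, Lowland.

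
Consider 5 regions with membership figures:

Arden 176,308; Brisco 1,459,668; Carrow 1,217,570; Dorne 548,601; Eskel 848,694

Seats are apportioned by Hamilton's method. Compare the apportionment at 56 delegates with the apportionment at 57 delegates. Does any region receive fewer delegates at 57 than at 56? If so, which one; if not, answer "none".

Arden

At 56 seats: Arden 3, Brisco 19, Carrow 16, Dorne 7, Eskel 11.
At 57 seats: Arden 2, Brisco 20, Carrow 16, Dorne 7, Eskel 12.
Arden drops from 3 to 2.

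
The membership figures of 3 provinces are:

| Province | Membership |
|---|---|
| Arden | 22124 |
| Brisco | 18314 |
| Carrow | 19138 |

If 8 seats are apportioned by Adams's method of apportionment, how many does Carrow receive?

Standard divisor 59576/8 ≈ 7447; standard quotas: Arden 2.971, Brisco 2.459, Carrow 2.570.
Rounding up gives 3, 3, 3 = 9 seats, so the divisor must be adjusted.
With modified divisor 9400: modified quotas Arden 2.354, Brisco 1.948, Carrow 2.036.
Rounding up: Arden 3, Brisco 2, Carrow 3 (total 8).
Carrow receives 3.

3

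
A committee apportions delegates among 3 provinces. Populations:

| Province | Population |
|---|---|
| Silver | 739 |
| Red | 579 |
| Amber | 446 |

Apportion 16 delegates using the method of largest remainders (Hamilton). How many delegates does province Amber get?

Standard divisor: 1764 ÷ 16 ≈ 110.25.
Standard quotas: Silver 6.703, Red 5.252, Amber 4.045.
Lower quotas: Silver 6, Red 5, Amber 4 (sum 15, leaving 1 seat).
Remainders in descending order: Silver 0.703, Red 0.252, Amber 0.045.
Largest remainder: Silver receives the extra seat.
Amber receives 4.

4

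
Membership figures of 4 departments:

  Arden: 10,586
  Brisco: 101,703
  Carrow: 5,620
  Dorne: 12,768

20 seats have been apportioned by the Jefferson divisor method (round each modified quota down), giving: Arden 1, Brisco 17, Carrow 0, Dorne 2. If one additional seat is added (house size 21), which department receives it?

Brisco

Priority for the next seat is population ÷ (current seats + 1).
Priorities: Arden 5293.000, Brisco 5650.167, Carrow 5620.000, Dorne 4256.000.
Highest priority: Brisco.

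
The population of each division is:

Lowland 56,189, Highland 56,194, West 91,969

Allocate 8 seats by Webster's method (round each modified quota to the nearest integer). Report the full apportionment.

Lowland 2, Highland 2, West 4

Standard divisor 204352/8 ≈ 25544; standard quotas: Lowland 2.200, Highland 2.200, West 3.600.
Rounding to the nearest integer gives Lowland 2, Highland 2, West 4 — total 8, matching the house size, so no adjustment is needed.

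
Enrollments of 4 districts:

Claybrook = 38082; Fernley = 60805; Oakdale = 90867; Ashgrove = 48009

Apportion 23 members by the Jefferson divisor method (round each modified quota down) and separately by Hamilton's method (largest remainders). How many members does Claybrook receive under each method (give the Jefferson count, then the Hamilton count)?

3 and 4

Jefferson: Claybrook 3, Fernley 6, Oakdale 9, Ashgrove 5.
Hamilton: Claybrook 4, Fernley 6, Oakdale 9, Ashgrove 4.
Claybrook gets 3 under Jefferson and 4 under Hamilton.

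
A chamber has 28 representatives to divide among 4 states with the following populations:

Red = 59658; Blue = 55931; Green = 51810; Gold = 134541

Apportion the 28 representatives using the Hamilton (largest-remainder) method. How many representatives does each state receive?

Total 301940; standard divisor 301940/28 ≈ 10783.571.
Standard quotas: Red 5.5323, Blue 5.1867, Green 4.8045, Gold 12.4765.
Lower quotas: Red 5, Blue 5, Green 4, Gold 12 (sum 26, leaving 2 seats).
Remainders in descending order: Green 0.8045, Red 0.5323, Gold 0.4765, Blue 0.1867.
The surplus seats go to Green, Red.

Red=6, Blue=5, Green=5, Gold=12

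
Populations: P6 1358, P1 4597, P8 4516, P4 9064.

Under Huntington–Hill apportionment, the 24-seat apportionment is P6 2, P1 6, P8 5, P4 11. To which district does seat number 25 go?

Priority for the next seat is population ÷ (√(s·(s+1))).
Priorities: P6 554.401, P1 709.332, P8 824.505, P4 788.920.
Highest priority: P8.

P8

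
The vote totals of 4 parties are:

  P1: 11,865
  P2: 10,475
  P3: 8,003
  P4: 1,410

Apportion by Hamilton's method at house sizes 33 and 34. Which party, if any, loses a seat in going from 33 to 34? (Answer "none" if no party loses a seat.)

At 33 seats: P1 12, P2 11, P3 8, P4 2.
At 34 seats: P1 13, P2 11, P3 9, P4 1.
P4 drops from 2 to 1.

P4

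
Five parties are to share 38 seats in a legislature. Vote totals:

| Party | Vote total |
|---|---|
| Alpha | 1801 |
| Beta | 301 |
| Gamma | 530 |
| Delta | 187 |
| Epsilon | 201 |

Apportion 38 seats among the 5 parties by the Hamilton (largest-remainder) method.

The standard divisor is 3020/38 ≈ 79.474.
Standard quotas: Alpha 22.662, Beta 3.787, Gamma 6.669, Delta 2.353, Epsilon 2.529.
Lower quotas: Alpha 22, Beta 3, Gamma 6, Delta 2, Epsilon 2 (sum 35, leaving 3 seats).
Remainders in descending order: Beta 0.787, Gamma 0.669, Alpha 0.662, Epsilon 0.529, Delta 0.353.
Largest remainders: Beta, Gamma, Alpha receive the extra seats.

Alpha: 23; Beta: 4; Gamma: 7; Delta: 2; Epsilon: 2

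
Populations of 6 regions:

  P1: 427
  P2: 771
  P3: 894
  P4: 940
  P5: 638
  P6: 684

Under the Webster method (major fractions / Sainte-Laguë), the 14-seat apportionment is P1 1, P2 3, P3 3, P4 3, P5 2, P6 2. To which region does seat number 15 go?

Priority for the next seat is population ÷ (current seats + 0.5).
Priorities: P1 284.667, P2 220.286, P3 255.429, P4 268.571, P5 255.200, P6 273.600.
Highest priority: P1.

P1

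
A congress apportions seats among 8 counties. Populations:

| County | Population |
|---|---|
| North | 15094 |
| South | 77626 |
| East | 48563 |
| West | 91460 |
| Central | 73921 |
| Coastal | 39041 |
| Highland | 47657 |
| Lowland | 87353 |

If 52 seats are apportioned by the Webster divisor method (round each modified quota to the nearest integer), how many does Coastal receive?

4

Standard divisor 480715/52 ≈ 9244.519; standard quotas: North 1.633, South 8.397, East 5.253, West 9.893, Central 7.996, Coastal 4.223, Highland 5.155, Lowland 9.449.
Rounding to the nearest integer gives 2, 8, 5, 10, 8, 4, 5, 9 = 51 seats, so the divisor must be adjusted.
With modified divisor 9160: modified quotas North 1.648, South 8.474, East 5.302, West 9.985, Central 8.070, Coastal 4.262, Highland 5.203, Lowland 9.536.
Rounding to the nearest integer: North 2, South 8, East 5, West 10, Central 8, Coastal 4, Highland 5, Lowland 10 (total 52).
Coastal receives 4.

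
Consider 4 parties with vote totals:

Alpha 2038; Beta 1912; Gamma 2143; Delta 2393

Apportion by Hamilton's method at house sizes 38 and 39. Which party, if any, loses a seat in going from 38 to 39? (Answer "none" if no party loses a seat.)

At 38 seats: Alpha 9, Beta 8, Gamma 10, Delta 11.
At 39 seats: Alpha 9, Beta 9, Gamma 10, Delta 11.
No party's allocation decreased.

none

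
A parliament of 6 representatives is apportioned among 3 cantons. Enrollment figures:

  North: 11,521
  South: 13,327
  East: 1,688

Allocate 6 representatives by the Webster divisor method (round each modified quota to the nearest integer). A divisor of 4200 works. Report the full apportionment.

North 3, South 3, East 0

With modified divisor 4200: modified quotas North 2.743, South 3.173, East 0.402.
Rounding to the nearest integer: North 3, South 3, East 0 (total 6).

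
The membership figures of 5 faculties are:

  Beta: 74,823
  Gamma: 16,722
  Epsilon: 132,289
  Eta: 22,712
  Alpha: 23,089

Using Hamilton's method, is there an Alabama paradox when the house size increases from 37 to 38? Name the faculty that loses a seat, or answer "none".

At 37 seats: Beta 10, Gamma 3, Epsilon 18, Eta 3, Alpha 3.
At 38 seats: Beta 11, Gamma 2, Epsilon 19, Eta 3, Alpha 3.
Gamma drops from 3 to 2.

Gamma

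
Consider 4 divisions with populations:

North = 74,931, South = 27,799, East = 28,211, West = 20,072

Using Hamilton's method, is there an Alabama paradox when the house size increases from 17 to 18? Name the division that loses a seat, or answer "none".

At 17 seats: North 9, South 3, East 3, West 2.
At 18 seats: North 9, South 3, East 3, West 3.
No division's allocation decreased.

none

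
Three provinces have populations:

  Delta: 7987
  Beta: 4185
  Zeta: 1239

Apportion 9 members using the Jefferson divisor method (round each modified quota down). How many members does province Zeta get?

Standard divisor 13411/9 ≈ 1490.111; standard quotas: Delta 5.360, Beta 2.809, Zeta 0.831.
Rounding down gives 5, 2, 0 = 7 seats, so the divisor must be adjusted.
With modified divisor 1300: modified quotas Delta 6.144, Beta 3.219, Zeta 0.953.
Rounding down: Delta 6, Beta 3, Zeta 0 (total 9).
Zeta receives 0.

0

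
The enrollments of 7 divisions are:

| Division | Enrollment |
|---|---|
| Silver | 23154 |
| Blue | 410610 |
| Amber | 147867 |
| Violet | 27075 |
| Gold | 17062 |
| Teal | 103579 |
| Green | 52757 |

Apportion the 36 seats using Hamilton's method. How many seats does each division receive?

Silver: 1, Blue: 19, Amber: 7, Violet: 1, Gold: 1, Teal: 5, Green: 2

Standard divisor: 782104 ÷ 36 ≈ 21725.111.
Standard quotas: Silver 1.0658, Blue 18.9002, Amber 6.8063, Violet 1.2463, Gold 0.7854, Teal 4.7677, Green 2.4284.
Lower quotas: Silver 1, Blue 18, Amber 6, Violet 1, Gold 0, Teal 4, Green 2 (sum 32, leaving 4 seats).
Remainders in descending order: Blue 0.9002, Amber 0.8063, Gold 0.7854, Teal 0.7677, Green 0.4284, Violet 0.2463, Silver 0.0658.
Largest remainders: Blue, Amber, Gold, Teal receive the extra seats.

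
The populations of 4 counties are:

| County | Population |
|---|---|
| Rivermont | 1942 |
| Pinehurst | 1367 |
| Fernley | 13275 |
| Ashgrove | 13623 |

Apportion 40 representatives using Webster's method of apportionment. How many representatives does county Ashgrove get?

18

Standard divisor 30207/40 ≈ 755.175; standard quotas: Rivermont 2.572, Pinehurst 1.810, Fernley 17.579, Ashgrove 18.040.
Rounding to the nearest integer gives 3, 2, 18, 18 = 41 seats, so the divisor must be adjusted.
With modified divisor 770: modified quotas Rivermont 2.522, Pinehurst 1.775, Fernley 17.240, Ashgrove 17.692.
Rounding to the nearest integer: Rivermont 3, Pinehurst 2, Fernley 17, Ashgrove 18 (total 40).
Ashgrove receives 18.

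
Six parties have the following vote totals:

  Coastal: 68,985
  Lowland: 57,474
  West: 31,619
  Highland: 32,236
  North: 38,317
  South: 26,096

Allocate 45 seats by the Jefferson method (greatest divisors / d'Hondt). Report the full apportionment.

Coastal: 13; Lowland: 10; West: 5; Highland: 6; North: 7; South: 4

Standard divisor 254727/45 ≈ 5660.6; standard quotas: Coastal 12.187, Lowland 10.153, West 5.586, Highland 5.695, North 6.769, South 4.610.
Rounding down gives 12, 10, 5, 5, 6, 4 = 42 seats, so the divisor must be adjusted.
With modified divisor 5290: modified quotas Coastal 13.041, Lowland 10.865, West 5.977, Highland 6.094, North 7.243, South 4.933.
Rounding down: Coastal 13, Lowland 10, West 5, Highland 6, North 7, South 4 (total 45).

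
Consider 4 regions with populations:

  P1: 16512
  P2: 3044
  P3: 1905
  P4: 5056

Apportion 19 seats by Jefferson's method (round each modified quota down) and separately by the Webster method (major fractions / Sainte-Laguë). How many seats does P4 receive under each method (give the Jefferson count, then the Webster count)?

Jefferson: P1 13, P2 2, P3 1, P4 3.
Webster: P1 12, P2 2, P3 1, P4 4.
P4 gets 3 under Jefferson and 4 under Webster.

3 and 4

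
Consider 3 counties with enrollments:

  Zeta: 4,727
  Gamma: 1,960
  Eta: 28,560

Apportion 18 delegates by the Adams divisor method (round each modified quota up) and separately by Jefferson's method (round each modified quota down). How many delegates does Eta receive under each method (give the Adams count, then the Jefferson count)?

14 and 15

Adams: Zeta 3, Gamma 1, Eta 14.
Jefferson: Zeta 2, Gamma 1, Eta 15.
Eta gets 14 under Adams and 15 under Jefferson.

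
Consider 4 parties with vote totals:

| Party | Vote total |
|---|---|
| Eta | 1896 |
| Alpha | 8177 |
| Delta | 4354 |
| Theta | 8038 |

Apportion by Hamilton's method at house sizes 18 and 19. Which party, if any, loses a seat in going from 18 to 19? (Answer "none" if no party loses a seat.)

At 18 seats: Eta 2, Alpha 7, Delta 3, Theta 6.
At 19 seats: Eta 1, Alpha 7, Delta 4, Theta 7.
Eta drops from 2 to 1.

Eta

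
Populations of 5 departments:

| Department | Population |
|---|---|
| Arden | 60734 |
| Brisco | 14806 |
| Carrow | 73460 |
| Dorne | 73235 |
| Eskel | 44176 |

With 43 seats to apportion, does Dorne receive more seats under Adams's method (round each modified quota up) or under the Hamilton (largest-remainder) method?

Adams: Arden 10, Brisco 3, Carrow 12, Dorne 11, Eskel 7.
Hamilton: Arden 10, Brisco 2, Carrow 12, Dorne 12, Eskel 7.
Dorne gets 11 under Adams and 12 under Hamilton.

Hamilton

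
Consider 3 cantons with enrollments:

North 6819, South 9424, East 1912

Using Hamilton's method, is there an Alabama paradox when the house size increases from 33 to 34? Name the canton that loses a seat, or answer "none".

At 33 seats: North 12, South 17, East 4.
At 34 seats: North 13, South 18, East 3.
East drops from 4 to 3.

East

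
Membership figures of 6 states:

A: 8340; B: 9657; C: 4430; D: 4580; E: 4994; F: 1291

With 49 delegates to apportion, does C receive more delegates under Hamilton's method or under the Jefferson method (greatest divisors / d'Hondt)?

Hamilton

Hamilton: A 12, B 14, C 7, D 7, E 7, F 2.
Jefferson: A 12, B 15, C 6, D 7, E 7, F 2.
C gets 7 under Hamilton and 6 under Jefferson.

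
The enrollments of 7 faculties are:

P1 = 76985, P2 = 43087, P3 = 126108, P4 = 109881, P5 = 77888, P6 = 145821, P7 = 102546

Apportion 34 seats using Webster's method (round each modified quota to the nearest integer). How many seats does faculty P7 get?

Standard divisor 682316/34 ≈ 20068.118; standard quotas: P1 3.836, P2 2.147, P3 6.284, P4 5.475, P5 3.881, P6 7.266, P7 5.110.
Rounding to the nearest integer gives 4, 2, 6, 5, 4, 7, 5 = 33 seats, so the divisor must be adjusted.
With modified divisor 19700: modified quotas P1 3.908, P2 2.187, P3 6.401, P4 5.578, P5 3.954, P6 7.402, P7 5.205.
Rounding to the nearest integer: P1 4, P2 2, P3 6, P4 6, P5 4, P6 7, P7 5 (total 34).
P7 receives 5.

5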